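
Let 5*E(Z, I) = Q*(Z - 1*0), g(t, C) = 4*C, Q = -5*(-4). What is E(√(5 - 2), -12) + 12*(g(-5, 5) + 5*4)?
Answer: 480 + 4*√3 ≈ 486.93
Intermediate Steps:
Q = 20
E(Z, I) = 4*Z (E(Z, I) = (20*(Z - 1*0))/5 = (20*(Z + 0))/5 = (20*Z)/5 = 4*Z)
E(√(5 - 2), -12) + 12*(g(-5, 5) + 5*4) = 4*√(5 - 2) + 12*(4*5 + 5*4) = 4*√3 + 12*(20 + 20) = 4*√3 + 12*40 = 4*√3 + 480 = 480 + 4*√3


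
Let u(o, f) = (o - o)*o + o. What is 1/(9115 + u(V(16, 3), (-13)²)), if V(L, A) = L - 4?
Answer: 1/9127 ≈ 0.00010956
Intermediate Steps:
V(L, A) = -4 + L
u(o, f) = o (u(o, f) = 0*o + o = 0 + o = o)
1/(9115 + u(V(16, 3), (-13)²)) = 1/(9115 + (-4 + 16)) = 1/(9115 + 12) = 1/9127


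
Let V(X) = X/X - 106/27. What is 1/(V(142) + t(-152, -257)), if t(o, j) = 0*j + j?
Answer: -27/7018 ≈ -0.0038472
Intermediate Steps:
t(o, j) = j (t(o, j) = 0 + j = j)
V(X) = -79/27 (V(X) = 1 - 106*1/27 = 1 - 106/27 = -79/27)
1/(V(142) + t(-152, -257)) = 1/(-79/27 - 257) = 1/(-7018/27) = -27/7018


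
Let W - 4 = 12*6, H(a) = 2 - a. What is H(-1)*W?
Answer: 228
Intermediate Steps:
W = 76 (W = 4 + 12*6 = 4 + 72 = 76)
H(-1)*W = (2 - 1*(-1))*76 = (2 + 1)*76 = 3*76 = 228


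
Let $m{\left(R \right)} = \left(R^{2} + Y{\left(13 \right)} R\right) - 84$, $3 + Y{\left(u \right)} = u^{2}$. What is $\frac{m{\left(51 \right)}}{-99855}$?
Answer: $- \frac{523}{4755} \approx -0.10999$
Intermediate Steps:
$Y{\left(u \right)} = -3 + u^{2}$
$m{\left(R \right)} = -84 + R^{2} + 166 R$ ($m{\left(R \right)} = \left(R^{2} + \left(-3 + 13^{2}\right) R\right) - 84 = \left(R^{2} + \left(-3 + 169\right) R\right) - 84 = \left(R^{2} + 166 R\right) - 84 = -84 + R^{2} + 166 R$)
$\frac{m{\left(51 \right)}}{-99855} = \frac{-84 + 51^{2} + 166 \cdot 51}{-99855} = \left(-84 + 2601 + 8466\right) \left(- \frac{1}{99855}\right) = 10983 \left(- \frac{1}{99855}\right) = - \frac{523}{4755}$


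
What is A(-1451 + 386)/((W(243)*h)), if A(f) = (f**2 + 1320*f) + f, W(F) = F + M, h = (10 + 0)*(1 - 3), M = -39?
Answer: 1136/17 ≈ 66.823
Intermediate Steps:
h = -20 (h = 10*(-2) = -20)
W(F) = -39 + F (W(F) = F - 39 = -39 + F)
A(f) = f**2 + 1321*f
A(-1451 + 386)/((W(243)*h)) = ((-1451 + 386)*(1321 + (-1451 + 386)))/(((-39 + 243)*(-20))) = (-1065*(1321 - 1065))/((204*(-20))) = -1065*256/(-4080) = -272640*(-1/4080) = 1136/17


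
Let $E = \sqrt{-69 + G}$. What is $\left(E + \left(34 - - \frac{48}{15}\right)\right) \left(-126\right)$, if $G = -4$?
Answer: $- \frac{23436}{5} - 126 i \sqrt{73} \approx -4687.2 - 1076.5 i$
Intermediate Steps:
$E = i \sqrt{73}$ ($E = \sqrt{-69 - 4} = \sqrt{-73} = i \sqrt{73} \approx 8.544 i$)
$\left(E + \left(34 - - \frac{48}{15}\right)\right) \left(-126\right) = \left(i \sqrt{73} + \left(34 - - \frac{48}{15}\right)\right) \left(-126\right) = \left(i \sqrt{73} + \left(34 - \left(-48\right) \frac{1}{15}\right)\right) \left(-126\right) = \left(i \sqrt{73} + \left(34 - - \frac{16}{5}\right)\right) \left(-126\right) = \left(i \sqrt{73} + \left(34 + \frac{16}{5}\right)\right) \left(-126\right) = \left(i \sqrt{73} + \frac{186}{5}\right) \left(-126\right) = \left(\frac{186}{5} + i \sqrt{73}\right) \left(-126\right) = - \frac{23436}{5} - 126 i \sqrt{73}$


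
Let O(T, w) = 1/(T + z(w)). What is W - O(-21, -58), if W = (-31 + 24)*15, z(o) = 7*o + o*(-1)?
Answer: -38744/369 ≈ -105.00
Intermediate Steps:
z(o) = 6*o (z(o) = 7*o - o = 6*o)
W = -105 (W = -7*15 = -105)
O(T, w) = 1/(T + 6*w)
W - O(-21, -58) = -105 - 1/(-21 + 6*(-58)) = -105 - 1/(-21 - 348) = -105 - 1/(-369) = -105 - 1*(-1/369) = -105 + 1/369 = -38744/369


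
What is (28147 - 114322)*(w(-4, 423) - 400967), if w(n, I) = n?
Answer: 34553675925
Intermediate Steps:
(28147 - 114322)*(w(-4, 423) - 400967) = (28147 - 114322)*(-4 - 400967) = -86175*(-400971) = 34553675925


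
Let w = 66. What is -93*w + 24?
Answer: -6114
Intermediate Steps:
-93*w + 24 = -93*66 + 24 = -6138 + 24 = -6114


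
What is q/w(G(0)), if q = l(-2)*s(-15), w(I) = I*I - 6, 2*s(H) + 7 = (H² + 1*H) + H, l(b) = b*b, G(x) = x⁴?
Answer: -188/3 ≈ -62.667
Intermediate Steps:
l(b) = b²
s(H) = -7/2 + H + H²/2 (s(H) = -7/2 + ((H² + 1*H) + H)/2 = -7/2 + ((H² + H) + H)/2 = -7/2 + ((H + H²) + H)/2 = -7/2 + (H² + 2*H)/2 = -7/2 + (H + H²/2) = -7/2 + H + H²/2)
w(I) = -6 + I² (w(I) = I² - 6 = -6 + I²)
q = 376 (q = (-2)²*(-7/2 - 15 + (½)*(-15)²) = 4*(-7/2 - 15 + (½)*225) = 4*(-7/2 - 15 + 225/2) = 4*94 = 376)
q/w(G(0)) = 376/(-6 + (0⁴)²) = 376/(-6 + 0²) = 376/(-6 + 0) = 376/(-6) = 376*(-⅙) = -188/3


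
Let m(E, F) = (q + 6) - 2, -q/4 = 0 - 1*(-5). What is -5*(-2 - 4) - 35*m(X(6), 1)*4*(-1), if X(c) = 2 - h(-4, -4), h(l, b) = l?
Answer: -2210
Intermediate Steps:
q = -20 (q = -4*(0 - 1*(-5)) = -4*(0 + 5) = -4*5 = -20)
X(c) = 6 (X(c) = 2 - 1*(-4) = 2 + 4 = 6)
m(E, F) = -16 (m(E, F) = (-20 + 6) - 2 = -14 - 2 = -16)
-5*(-2 - 4) - 35*m(X(6), 1)*4*(-1) = -5*(-2 - 4) - 35*(-16*4)*(-1) = -5*(-6) - (-2240)*(-1) = 30 - 35*64 = 30 - 2240 = -2210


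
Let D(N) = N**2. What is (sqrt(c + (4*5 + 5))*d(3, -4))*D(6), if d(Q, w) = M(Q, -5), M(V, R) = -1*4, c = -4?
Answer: -144*sqrt(21) ≈ -659.89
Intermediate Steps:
M(V, R) = -4
d(Q, w) = -4
(sqrt(c + (4*5 + 5))*d(3, -4))*D(6) = (sqrt(-4 + (4*5 + 5))*(-4))*6**2 = (sqrt(-4 + (20 + 5))*(-4))*36 = (sqrt(-4 + 25)*(-4))*36 = (sqrt(21)*(-4))*36 = -4*sqrt(21)*36 = -144*sqrt(21)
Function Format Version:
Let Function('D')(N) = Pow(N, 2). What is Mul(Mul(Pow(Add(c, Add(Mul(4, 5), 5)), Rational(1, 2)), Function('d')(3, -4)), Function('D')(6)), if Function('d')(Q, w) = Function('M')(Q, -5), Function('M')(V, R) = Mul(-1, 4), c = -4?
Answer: Mul(-144, Pow(21, Rational(1, 2))) ≈ -659.89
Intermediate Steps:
Function('M')(V, R) = -4
Function('d')(Q, w) = -4
Mul(Mul(Pow(Add(c, Add(Mul(4, 5), 5)), Rational(1, 2)), Function('d')(3, -4)), Function('D')(6)) = Mul(Mul(Pow(Add(-4, Add(Mul(4, 5), 5)), Rational(1, 2)), -4), Pow(6, 2)) = Mul(Mul(Pow(Add(-4, Add(20, 5)), Rational(1, 2)), -4), 36) = Mul(Mul(Pow(Add(-4, 25), Rational(1, 2)), -4), 36) = Mul(Mul(Pow(21, Rational(1, 2)), -4), 36) = Mul(Mul(-4, Pow(21, Rational(1, 2))), 36) = Mul(-144, Pow(21, Rational(1, 2)))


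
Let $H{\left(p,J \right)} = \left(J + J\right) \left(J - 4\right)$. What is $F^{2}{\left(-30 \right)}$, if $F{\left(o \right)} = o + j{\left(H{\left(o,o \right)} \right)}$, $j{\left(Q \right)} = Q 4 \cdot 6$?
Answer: $2394144900$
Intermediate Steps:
$H{\left(p,J \right)} = 2 J \left(-4 + J\right)$
$j{\left(Q \right)} = 24 Q$ ($j{\left(Q \right)} = 4 Q 6 = 24 Q$)
$F{\left(o \right)} = o + 48 o \left(-4 + o\right)$ ($F{\left(o \right)} = o + 24 \cdot 2 o \left(-4 + o\right) = o + 48 o \left(-4 + o\right)$)
$F^{2}{\left(-30 \right)} = \left(- 30 \left(-191 + 48 \left(-30\right)\right)\right)^{2} = \left(- 30 \left(-191 - 1440\right)\right)^{2} = \left(\left(-30\right) \left(-1631\right)\right)^{2} = 48930^{2} = 2394144900$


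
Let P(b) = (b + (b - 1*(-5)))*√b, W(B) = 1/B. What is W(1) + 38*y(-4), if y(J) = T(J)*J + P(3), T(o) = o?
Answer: 609 + 418*√3 ≈ 1333.0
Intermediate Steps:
W(B) = 1/B
P(b) = √b*(5 + 2*b) (P(b) = (b + (b + 5))*√b = (b + (5 + b))*√b = (5 + 2*b)*√b = √b*(5 + 2*b))
y(J) = J² + 11*√3 (y(J) = J*J + √3*(5 + 2*3) = J² + √3*(5 + 6) = J² + √3*11 = J² + 11*√3)
W(1) + 38*y(-4) = 1/1 + 38*((-4)² + 11*√3) = 1 + 38*(16 + 11*√3) = 1 + (608 + 418*√3) = 609 + 418*√3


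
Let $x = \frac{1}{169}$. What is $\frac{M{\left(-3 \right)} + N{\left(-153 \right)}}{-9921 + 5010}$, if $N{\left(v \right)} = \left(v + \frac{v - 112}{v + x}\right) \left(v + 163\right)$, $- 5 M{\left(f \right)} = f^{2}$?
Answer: $\frac{97895927}{317447040} \approx 0.30838$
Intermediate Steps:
$x = \frac{1}{169} \approx 0.0059172$
$M{\left(f \right)} = - \frac{f^{2}}{5}$
$N{\left(v \right)} = \left(163 + v\right) \left(v + \frac{-112 + v}{\frac{1}{169} + v}\right)$ ($N{\left(v \right)} = \left(v + \frac{v - 112}{v + \frac{1}{169}}\right) \left(v + 163\right) = \left(v + \frac{-112 + v}{\frac{1}{169} + v}\right) \left(163 + v\right) = \left(163 + v\right) \left(v + \frac{-112 + v}{\frac{1}{169} + v}\right)$)
$\frac{M{\left(-3 \right)} + N{\left(-153 \right)}}{-9921 + 5010} = \frac{- \frac{\left(-3\right)^{2}}{5} + \frac{-3085264 + 169 \left(-153\right)^{3} + 8782 \left(-153\right) + 27717 \left(-153\right)^{2}}{1 + 169 \left(-153\right)}}{-9921 + 5010} = \frac{\left(- \frac{1}{5}\right) 9 + \frac{-3085264 + 169 \left(-3581577\right) - 1343646 + 27717 \cdot 23409}{1 - 25857}}{-4911} = \left(- \frac{9}{5} + \frac{-3085264 - 605286513 - 1343646 + 648827253}{-25856}\right) \left(- \frac{1}{4911}\right) = \left(- \frac{9}{5} - \frac{19555915}{12928}\right) \left(- \frac{1}{4911}\right) = \left(- \frac{97895927}{64640}\right) \left(- \frac{1}{4911}\right) = \frac{97895927}{317447040}$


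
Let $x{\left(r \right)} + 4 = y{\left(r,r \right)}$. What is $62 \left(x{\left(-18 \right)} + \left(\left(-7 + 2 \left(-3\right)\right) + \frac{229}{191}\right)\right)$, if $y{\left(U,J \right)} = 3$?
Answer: $- \frac{151590}{191} \approx -793.67$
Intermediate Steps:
$x{\left(r \right)} = -1$ ($x{\left(r \right)} = -4 + 3 = -1$)
$62 \left(x{\left(-18 \right)} + \left(\left(-7 + 2 \left(-3\right)\right) + \frac{229}{191}\right)\right) = 62 \left(-1 + \left(\left(-7 + 2 \left(-3\right)\right) + \frac{229}{191}\right)\right) = 62 \left(-1 + \left(\left(-7 - 6\right) + 229 \cdot \frac{1}{191}\right)\right) = 62 \left(-1 + \left(-13 + \frac{229}{191}\right)\right) = 62 \left(-1 - \frac{2254}{191}\right) = 62 \left(- \frac{2445}{191}\right) = - \frac{151590}{191}$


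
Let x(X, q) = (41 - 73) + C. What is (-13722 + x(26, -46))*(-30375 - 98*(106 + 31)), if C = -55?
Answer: 604848009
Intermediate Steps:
x(X, q) = -87 (x(X, q) = (41 - 73) - 55 = -32 - 55 = -87)
(-13722 + x(26, -46))*(-30375 - 98*(106 + 31)) = (-13722 - 87)*(-30375 - 98*(106 + 31)) = -13809*(-30375 - 98*137) = -13809*(-30375 - 13426) = -13809*(-43801) = 604848009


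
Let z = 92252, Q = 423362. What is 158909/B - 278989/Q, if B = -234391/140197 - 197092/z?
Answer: -54382823969164796321/1303286726900967 ≈ -41727.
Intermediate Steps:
B = -12313686414/3233363411 (B = -234391/140197 - 197092/92252 = -234391*1/140197 - 197092*1/92252 = -234391/140197 - 49273/23063 = -12313686414/3233363411 ≈ -3.8083)
158909/B - 278989/Q = 158909/(-12313686414/3233363411) - 278989/423362 = 158909*(-3233363411/12313686414) - 278989*1/423362 = -513810546278599/12313686414 - 278989/423362 = -54382823969164796321/1303286726900967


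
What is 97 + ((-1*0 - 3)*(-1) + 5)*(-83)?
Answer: -567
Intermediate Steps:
97 + ((-1*0 - 3)*(-1) + 5)*(-83) = 97 + ((0 - 3)*(-1) + 5)*(-83) = 97 + (-3*(-1) + 5)*(-83) = 97 + (3 + 5)*(-83) = 97 + 8*(-83) = 97 - 664 = -567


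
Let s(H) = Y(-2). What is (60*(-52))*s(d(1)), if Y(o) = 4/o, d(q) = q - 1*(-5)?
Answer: 6240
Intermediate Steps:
d(q) = 5 + q (d(q) = q + 5 = 5 + q)
s(H) = -2 (s(H) = 4/(-2) = 4*(-½) = -2)
(60*(-52))*s(d(1)) = (60*(-52))*(-2) = -3120*(-2) = 6240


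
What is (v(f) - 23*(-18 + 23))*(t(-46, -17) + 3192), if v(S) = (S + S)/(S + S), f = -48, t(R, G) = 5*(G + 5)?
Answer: -357048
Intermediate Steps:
t(R, G) = 25 + 5*G (t(R, G) = 5*(5 + G) = 25 + 5*G)
v(S) = 1 (v(S) = (2*S)/((2*S)) = (2*S)*(1/(2*S)) = 1)
(v(f) - 23*(-18 + 23))*(t(-46, -17) + 3192) = (1 - 23*(-18 + 23))*((25 + 5*(-17)) + 3192) = (1 - 23*5)*((25 - 85) + 3192) = (1 - 115)*(-60 + 3192) = -114*3132 = -357048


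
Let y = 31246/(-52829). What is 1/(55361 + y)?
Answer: 52829/2924635023 ≈ 1.8063e-5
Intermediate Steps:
y = -31246/52829 (y = 31246*(-1/52829) = -31246/52829 ≈ -0.59146)
1/(55361 + y) = 1/(55361 - 31246/52829) = 1/(2924635023/52829) = 52829/2924635023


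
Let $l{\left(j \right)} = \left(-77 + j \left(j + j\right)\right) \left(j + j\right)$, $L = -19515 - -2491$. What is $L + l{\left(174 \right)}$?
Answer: $21028276$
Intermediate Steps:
$L = -17024$ ($L = -19515 + 2491 = -17024$)
$l{\left(j \right)} = 2 j \left(-77 + 2 j^{2}\right)$ ($l{\left(j \right)} = \left(-77 + j 2 j\right) 2 j = \left(-77 + 2 j^{2}\right) 2 j = 2 j \left(-77 + 2 j^{2}\right)$)
$L + l{\left(174 \right)} = -17024 + \left(\left(-154\right) 174 + 4 \cdot 174^{3}\right) = -17024 + \left(-26796 + 4 \cdot 5268024\right) = -17024 + \left(-26796 + 21072096\right) = -17024 + 21045300 = 21028276$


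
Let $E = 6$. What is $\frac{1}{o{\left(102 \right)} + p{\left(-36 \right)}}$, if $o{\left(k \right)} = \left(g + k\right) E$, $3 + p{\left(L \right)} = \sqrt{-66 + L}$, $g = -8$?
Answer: $\frac{11}{6173} - \frac{i \sqrt{102}}{314823} \approx 0.001782 - 3.208 \cdot 10^{-5} i$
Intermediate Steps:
$p{\left(L \right)} = -3 + \sqrt{-66 + L}$
$o{\left(k \right)} = -48 + 6 k$ ($o{\left(k \right)} = \left(-8 + k\right) 6 = -48 + 6 k$)
$\frac{1}{o{\left(102 \right)} + p{\left(-36 \right)}} = \frac{1}{\left(-48 + 6 \cdot 102\right) - \left(3 - \sqrt{-66 - 36}\right)} = \frac{1}{\left(-48 + 612\right) - \left(3 - \sqrt{-102}\right)} = \frac{1}{564 - \left(3 - i \sqrt{102}\right)} = \frac{1}{561 + i \sqrt{102}}$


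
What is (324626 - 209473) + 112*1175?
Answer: 246753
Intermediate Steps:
(324626 - 209473) + 112*1175 = 115153 + 131600 = 246753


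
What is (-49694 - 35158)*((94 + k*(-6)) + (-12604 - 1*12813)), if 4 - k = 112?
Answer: 2093723100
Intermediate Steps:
k = -108 (k = 4 - 1*112 = 4 - 112 = -108)
(-49694 - 35158)*((94 + k*(-6)) + (-12604 - 1*12813)) = (-49694 - 35158)*((94 - 108*(-6)) + (-12604 - 1*12813)) = -84852*((94 + 648) + (-12604 - 12813)) = -84852*(742 - 25417) = -84852*(-24675) = 2093723100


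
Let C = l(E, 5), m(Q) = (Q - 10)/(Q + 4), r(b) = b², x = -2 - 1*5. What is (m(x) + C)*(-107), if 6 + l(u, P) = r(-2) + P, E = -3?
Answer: -2782/3 ≈ -927.33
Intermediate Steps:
x = -7 (x = -2 - 5 = -7)
m(Q) = (-10 + Q)/(4 + Q)
l(u, P) = -2 + P (l(u, P) = -6 + ((-2)² + P) = -6 + (4 + P) = -2 + P)
C = 3 (C = -2 + 5 = 3)
(m(x) + C)*(-107) = ((-10 - 7)/(4 - 7) + 3)*(-107) = (-17/(-3) + 3)*(-107) = (-⅓*(-17) + 3)*(-107) = (17/3 + 3)*(-107) = (26/3)*(-107) = -2782/3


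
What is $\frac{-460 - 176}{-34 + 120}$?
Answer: $- \frac{318}{43} \approx -7.3953$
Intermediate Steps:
$\frac{-460 - 176}{-34 + 120} = - \frac{636}{86} = \left(-636\right) \frac{1}{86} = - \frac{318}{43}$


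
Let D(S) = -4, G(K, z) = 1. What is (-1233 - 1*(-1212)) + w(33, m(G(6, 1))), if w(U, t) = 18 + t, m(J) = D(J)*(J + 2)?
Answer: -15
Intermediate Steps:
m(J) = -8 - 4*J (m(J) = -4*(J + 2) = -4*(2 + J) = -8 - 4*J)
(-1233 - 1*(-1212)) + w(33, m(G(6, 1))) = (-1233 - 1*(-1212)) + (18 + (-8 - 4*1)) = (-1233 + 1212) + (18 + (-8 - 4)) = -21 + (18 - 12) = -21 + 6 = -15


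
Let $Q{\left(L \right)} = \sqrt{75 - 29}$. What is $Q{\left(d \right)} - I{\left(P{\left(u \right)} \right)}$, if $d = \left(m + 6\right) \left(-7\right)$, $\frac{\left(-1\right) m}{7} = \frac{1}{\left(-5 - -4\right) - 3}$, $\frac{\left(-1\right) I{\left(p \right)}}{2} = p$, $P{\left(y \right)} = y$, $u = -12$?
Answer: $-24 + \sqrt{46} \approx -17.218$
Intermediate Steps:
$I{\left(p \right)} = - 2 p$
$m = \frac{7}{4}$ ($m = - \frac{7}{\left(-5 - -4\right) - 3} = - \frac{7}{\left(-5 + 4\right) - 3} = - \frac{7}{-1 - 3} = - \frac{7}{-4} = \left(-7\right) \left(- \frac{1}{4}\right) = \frac{7}{4} \approx 1.75$)
$d = - \frac{217}{4}$ ($d = \left(\frac{7}{4} + 6\right) \left(-7\right) = \frac{31}{4} \left(-7\right) = - \frac{217}{4} \approx -54.25$)
$Q{\left(L \right)} = \sqrt{46}$
$Q{\left(d \right)} - I{\left(P{\left(u \right)} \right)} = \sqrt{46} - \left(-2\right) \left(-12\right) = \sqrt{46} - 24 = -24 + \sqrt{46}$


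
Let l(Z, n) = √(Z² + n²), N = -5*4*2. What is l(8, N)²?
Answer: 1664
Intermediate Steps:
N = -40 (N = -20*2 = -40)
l(8, N)² = (√(8² + (-40)²))² = (√(64 + 1600))² = (√1664)² = (8*√26)² = 1664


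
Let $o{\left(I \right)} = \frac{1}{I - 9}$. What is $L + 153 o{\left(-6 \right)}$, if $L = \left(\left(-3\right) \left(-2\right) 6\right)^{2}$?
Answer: $\frac{6429}{5} \approx 1285.8$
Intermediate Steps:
$o{\left(I \right)} = \frac{1}{-9 + I}$
$L = 1296$ ($L = \left(6 \cdot 6\right)^{2} = 36^{2} = 1296$)
$L + 153 o{\left(-6 \right)} = 1296 + \frac{153}{-9 - 6} = 1296 + \frac{153}{-15} = 1296 + 153 \left(- \frac{1}{15}\right) = 1296 - \frac{51}{5} = \frac{6429}{5}$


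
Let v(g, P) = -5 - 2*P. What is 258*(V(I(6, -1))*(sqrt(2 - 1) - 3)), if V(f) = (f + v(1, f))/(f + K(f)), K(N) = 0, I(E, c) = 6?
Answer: 946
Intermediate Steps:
V(f) = (-5 - f)/f (V(f) = (f + (-5 - 2*f))/(f + 0) = (-5 - f)/f)
258*(V(I(6, -1))*(sqrt(2 - 1) - 3)) = 258*(((-5 - 1*6)/6)*(sqrt(2 - 1) - 3)) = 258*(((-5 - 6)/6)*(sqrt(1) - 3)) = 258*(((1/6)*(-11))*(1 - 3)) = 258*(-11/6*(-2)) = 258*(11/3) = 946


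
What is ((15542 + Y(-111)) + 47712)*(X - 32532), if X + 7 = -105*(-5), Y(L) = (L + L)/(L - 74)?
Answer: -10125259864/5 ≈ -2.0251e+9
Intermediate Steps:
Y(L) = 2*L/(-74 + L) (Y(L) = (2*L)/(-74 + L) = 2*L/(-74 + L))
X = 518 (X = -7 - 105*(-5) = -7 + 525 = 518)
((15542 + Y(-111)) + 47712)*(X - 32532) = ((15542 + 2*(-111)/(-74 - 111)) + 47712)*(518 - 32532) = ((15542 + 2*(-111)/(-185)) + 47712)*(-32014) = ((15542 + 2*(-111)*(-1/185)) + 47712)*(-32014) = ((15542 + 6/5) + 47712)*(-32014) = (77716/5 + 47712)*(-32014) = (316276/5)*(-32014) = -10125259864/5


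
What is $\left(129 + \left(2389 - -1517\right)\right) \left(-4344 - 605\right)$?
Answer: $-19969215$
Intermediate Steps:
$\left(129 + \left(2389 - -1517\right)\right) \left(-4344 - 605\right) = \left(129 + \left(2389 + 1517\right)\right) \left(-4949\right) = \left(129 + 3906\right) \left(-4949\right) = 4035 \left(-4949\right) = -19969215$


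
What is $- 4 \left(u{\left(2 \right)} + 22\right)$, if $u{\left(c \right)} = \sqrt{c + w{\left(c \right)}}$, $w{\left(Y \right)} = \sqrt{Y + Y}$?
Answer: $-96$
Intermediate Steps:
$w{\left(Y \right)} = \sqrt{2} \sqrt{Y}$ ($w{\left(Y \right)} = \sqrt{2 Y} = \sqrt{2} \sqrt{Y}$)
$u{\left(c \right)} = \sqrt{c + \sqrt{2} \sqrt{c}}$
$- 4 \left(u{\left(2 \right)} + 22\right) = - 4 \left(\sqrt{2 + \sqrt{2} \sqrt{2}} + 22\right) = - 4 \left(\sqrt{2 + 2} + 22\right) = - 4 \left(\sqrt{4} + 22\right) = - 4 \left(2 + 22\right) = \left(-4\right) 24 = -96$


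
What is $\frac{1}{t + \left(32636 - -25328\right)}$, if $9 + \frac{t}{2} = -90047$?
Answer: $- \frac{1}{122148} \approx -8.1868 \cdot 10^{-6}$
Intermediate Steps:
$t = -180112$ ($t = -18 + 2 \left(-90047\right) = -18 - 180094 = -180112$)
$\frac{1}{t + \left(32636 - -25328\right)} = \frac{1}{-180112 + \left(32636 - -25328\right)} = \frac{1}{-180112 + \left(32636 + 25328\right)} = \frac{1}{-180112 + 57964} = \frac{1}{-122148} = - \frac{1}{122148}$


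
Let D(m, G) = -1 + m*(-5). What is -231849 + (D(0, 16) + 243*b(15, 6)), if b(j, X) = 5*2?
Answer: -229420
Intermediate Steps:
b(j, X) = 10
D(m, G) = -1 - 5*m
-231849 + (D(0, 16) + 243*b(15, 6)) = -231849 + ((-1 - 5*0) + 243*10) = -231849 + ((-1 + 0) + 2430) = -231849 + (-1 + 2430) = -231849 + 2429 = -229420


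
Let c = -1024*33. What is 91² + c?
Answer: -25511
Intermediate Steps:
c = -33792
91² + c = 91² - 33792 = 8281 - 33792 = -25511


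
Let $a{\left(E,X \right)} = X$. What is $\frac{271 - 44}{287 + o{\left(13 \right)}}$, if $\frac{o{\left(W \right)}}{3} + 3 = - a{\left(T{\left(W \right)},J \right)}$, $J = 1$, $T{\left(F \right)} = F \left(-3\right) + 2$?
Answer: $\frac{227}{275} \approx 0.82545$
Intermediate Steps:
$T{\left(F \right)} = 2 - 3 F$ ($T{\left(F \right)} = - 3 F + 2 = 2 - 3 F$)
$o{\left(W \right)} = -12$ ($o{\left(W \right)} = -9 + 3 \left(\left(-1\right) 1\right) = -9 + 3 \left(-1\right) = -9 - 3 = -12$)
$\frac{271 - 44}{287 + o{\left(13 \right)}} = \frac{271 - 44}{287 - 12} = \frac{227}{275}$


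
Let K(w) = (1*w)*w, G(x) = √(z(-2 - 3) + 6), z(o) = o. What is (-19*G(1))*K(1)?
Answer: -19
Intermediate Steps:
G(x) = 1 (G(x) = √((-2 - 3) + 6) = √(-5 + 6) = √1 = 1)
K(w) = w² (K(w) = w*w = w²)
(-19*G(1))*K(1) = -19*1*1² = -19*1 = -19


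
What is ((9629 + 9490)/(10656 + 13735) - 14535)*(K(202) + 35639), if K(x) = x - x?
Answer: -12634170408174/24391 ≈ -5.1798e+8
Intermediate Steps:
K(x) = 0
((9629 + 9490)/(10656 + 13735) - 14535)*(K(202) + 35639) = ((9629 + 9490)/(10656 + 13735) - 14535)*(0 + 35639) = (19119/24391 - 14535)*35639 = -354504066/24391*35639 = -12634170408174/24391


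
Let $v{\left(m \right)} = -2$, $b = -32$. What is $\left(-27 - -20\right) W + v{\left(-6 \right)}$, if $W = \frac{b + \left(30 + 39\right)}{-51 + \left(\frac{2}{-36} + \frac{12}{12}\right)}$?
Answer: $\frac{2860}{901} \approx 3.1743$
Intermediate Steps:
$W = - \frac{666}{901}$ ($W = \frac{-32 + \left(30 + 39\right)}{-51 + \left(\frac{2}{-36} + \frac{12}{12}\right)} = \frac{-32 + 69}{-51 + \left(2 \left(- \frac{1}{36}\right) + 12 \cdot \frac{1}{12}\right)} = \frac{37}{-51 + \left(- \frac{1}{18} + 1\right)} = \frac{37}{-51 + \frac{17}{18}} = \frac{37}{- \frac{901}{18}} = 37 \left(- \frac{18}{901}\right) = - \frac{666}{901} \approx -0.73918$)
$\left(-27 - -20\right) W + v{\left(-6 \right)} = \left(-27 - -20\right) \left(- \frac{666}{901}\right) - 2 = \left(-27 + 20\right) \left(- \frac{666}{901}\right) - 2 = \left(-7\right) \left(- \frac{666}{901}\right) - 2 = \frac{4662}{901} - 2 = \frac{2860}{901}$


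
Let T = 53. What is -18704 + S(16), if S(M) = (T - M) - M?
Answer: -18683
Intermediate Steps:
S(M) = 53 - 2*M (S(M) = (53 - M) - M = 53 - 2*M)
-18704 + S(16) = -18704 + (53 - 2*16) = -18704 + (53 - 32) = -18704 + 21 = -18683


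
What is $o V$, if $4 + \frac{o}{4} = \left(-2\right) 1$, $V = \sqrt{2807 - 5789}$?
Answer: $- 24 i \sqrt{2982} \approx - 1310.6 i$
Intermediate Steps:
$V = i \sqrt{2982}$ ($V = \sqrt{-2982} = i \sqrt{2982} \approx 54.608 i$)
$o = -24$ ($o = -16 + 4 \left(\left(-2\right) 1\right) = -16 + 4 \left(-2\right) = -16 - 8 = -24$)
$o V = - 24 i \sqrt{2982}$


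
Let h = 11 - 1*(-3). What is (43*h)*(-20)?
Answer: -12040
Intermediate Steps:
h = 14 (h = 11 + 3 = 14)
(43*h)*(-20) = (43*14)*(-20) = 602*(-20) = -12040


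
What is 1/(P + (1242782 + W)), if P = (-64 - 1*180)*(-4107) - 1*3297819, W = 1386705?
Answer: 1/333776 ≈ 2.9960e-6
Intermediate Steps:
P = -2295711 (P = (-64 - 180)*(-4107) - 3297819 = -244*(-4107) - 3297819 = 1002108 - 3297819 = -2295711)
1/(P + (1242782 + W)) = 1/(-2295711 + (1242782 + 1386705)) = 1/(-2295711 + 2629487) = 1/333776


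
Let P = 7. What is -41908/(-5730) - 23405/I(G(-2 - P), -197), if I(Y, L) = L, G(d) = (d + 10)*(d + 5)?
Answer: 71183263/564405 ≈ 126.12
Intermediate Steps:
G(d) = (5 + d)*(10 + d) (G(d) = (10 + d)*(5 + d) = (5 + d)*(10 + d))
-41908/(-5730) - 23405/I(G(-2 - P), -197) = -41908/(-5730) - 23405/(-197) = -41908*(-1/5730) - 23405*(-1/197) = 20954/2865 + 23405/197 = 71183263/564405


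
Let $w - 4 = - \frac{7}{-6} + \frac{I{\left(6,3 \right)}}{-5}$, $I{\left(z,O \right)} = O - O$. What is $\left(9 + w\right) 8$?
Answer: $\frac{340}{3} \approx 113.33$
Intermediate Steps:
$I{\left(z,O \right)} = 0$
$w = \frac{31}{6}$ ($w = 4 + \left(- \frac{7}{-6} + \frac{0}{-5}\right) = 4 + \left(\left(-7\right) \left(- \frac{1}{6}\right) + 0 \left(- \frac{1}{5}\right)\right) = 4 + \left(\frac{7}{6} + 0\right) = 4 + \frac{7}{6} = \frac{31}{6} \approx 5.1667$)
$\left(9 + w\right) 8 = \left(9 + \frac{31}{6}\right) 8 = \frac{85}{6} \cdot 8 = \frac{340}{3}$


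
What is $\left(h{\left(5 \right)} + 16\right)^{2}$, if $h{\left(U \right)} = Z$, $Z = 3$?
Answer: $361$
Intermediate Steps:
$h{\left(U \right)} = 3$
$\left(h{\left(5 \right)} + 16\right)^{2} = \left(3 + 16\right)^{2} = 19^{2} = 361$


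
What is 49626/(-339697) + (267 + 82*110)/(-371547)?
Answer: -21593157461/126213401259 ≈ -0.17108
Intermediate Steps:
49626/(-339697) + (267 + 82*110)/(-371547) = 49626*(-1/339697) + (267 + 9020)*(-1/371547) = -49626/339697 + 9287*(-1/371547) = -49626/339697 - 9287/371547 = -21593157461/126213401259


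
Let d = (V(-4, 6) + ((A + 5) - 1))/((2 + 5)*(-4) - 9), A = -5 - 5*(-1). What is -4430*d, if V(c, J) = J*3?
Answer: 97460/37 ≈ 2634.1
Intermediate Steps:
V(c, J) = 3*J
A = 0 (A = -5 + 5 = 0)
d = -22/37 (d = (3*6 + ((0 + 5) - 1))/((2 + 5)*(-4) - 9) = (18 + (5 - 1))/(7*(-4) - 9) = (18 + 4)/(-28 - 9) = 22/(-37) = 22*(-1/37) = -22/37 ≈ -0.59459)
-4430*d = -4430*(-22/37) = 97460/37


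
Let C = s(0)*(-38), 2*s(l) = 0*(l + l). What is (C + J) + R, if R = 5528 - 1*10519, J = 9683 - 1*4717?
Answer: -25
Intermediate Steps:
s(l) = 0 (s(l) = (0*(l + l))/2 = (0*(2*l))/2 = (1/2)*0 = 0)
C = 0 (C = 0*(-38) = 0)
J = 4966 (J = 9683 - 4717 = 4966)
R = -4991 (R = 5528 - 10519 = -4991)
(C + J) + R = (0 + 4966) - 4991 = 4966 - 4991 = -25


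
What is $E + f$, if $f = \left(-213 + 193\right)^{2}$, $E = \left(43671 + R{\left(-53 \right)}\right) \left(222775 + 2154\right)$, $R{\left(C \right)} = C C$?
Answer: $10454700320$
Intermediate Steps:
$R{\left(C \right)} = C^{2}$
$E = 10454699920$ ($E = \left(43671 + \left(-53\right)^{2}\right) \left(222775 + 2154\right) = \left(43671 + 2809\right) 224929 = 46480 \cdot 224929 = 10454699920$)
$f = 400$ ($f = \left(-20\right)^{2} = 400$)
$E + f = 10454699920 + 400 = 10454700320$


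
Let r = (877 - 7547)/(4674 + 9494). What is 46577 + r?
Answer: 14345571/308 ≈ 46577.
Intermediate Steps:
r = -145/308 (r = -6670/14168 = -6670*1/14168 = -145/308 ≈ -0.47078)
46577 + r = 46577 - 145/308 = 14345571/308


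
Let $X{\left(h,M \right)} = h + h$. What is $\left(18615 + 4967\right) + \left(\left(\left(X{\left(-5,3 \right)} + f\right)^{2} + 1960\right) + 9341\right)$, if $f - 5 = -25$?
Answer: $35783$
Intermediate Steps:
$f = -20$ ($f = 5 - 25 = -20$)
$X{\left(h,M \right)} = 2 h$
$\left(18615 + 4967\right) + \left(\left(\left(X{\left(-5,3 \right)} + f\right)^{2} + 1960\right) + 9341\right) = \left(18615 + 4967\right) + \left(\left(\left(2 \left(-5\right) - 20\right)^{2} + 1960\right) + 9341\right) = 23582 + \left(\left(\left(-10 - 20\right)^{2} + 1960\right) + 9341\right) = 23582 + \left(\left(\left(-30\right)^{2} + 1960\right) + 9341\right) = 23582 + \left(\left(900 + 1960\right) + 9341\right) = 23582 + \left(2860 + 9341\right) = 23582 + 12201 = 35783$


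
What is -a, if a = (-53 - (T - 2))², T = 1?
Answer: -2704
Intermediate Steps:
a = 2704 (a = (-53 - (1 - 2))² = (-53 - 1*(-1))² = (-53 + 1)² = (-52)² = 2704)
-a = -1*2704 = -2704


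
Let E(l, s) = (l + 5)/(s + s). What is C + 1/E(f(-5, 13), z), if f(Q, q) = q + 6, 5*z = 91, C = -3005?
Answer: -180209/60 ≈ -3003.5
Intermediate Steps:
z = 91/5 (z = (⅕)*91 = 91/5 ≈ 18.200)
f(Q, q) = 6 + q
E(l, s) = (5 + l)/(2*s) (E(l, s) = (5 + l)/((2*s)) = (5 + l)*(1/(2*s)) = (5 + l)/(2*s))
C + 1/E(f(-5, 13), z) = -3005 + 1/((5 + (6 + 13))/(2*(91/5))) = -3005 + 1/((½)*(5/91)*(5 + 19)) = -3005 + 1/((½)*(5/91)*24) = -3005 + 1/(60/91) = -3005 + 91/60 = -180209/60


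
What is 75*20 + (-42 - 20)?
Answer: 1438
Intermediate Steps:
75*20 + (-42 - 20) = 1500 - 62 = 1438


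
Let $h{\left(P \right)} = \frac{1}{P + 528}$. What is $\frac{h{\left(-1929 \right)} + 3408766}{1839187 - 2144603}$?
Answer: $- \frac{4775681165}{427887816} \approx -11.161$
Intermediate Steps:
$h{\left(P \right)} = \frac{1}{528 + P}$
$\frac{h{\left(-1929 \right)} + 3408766}{1839187 - 2144603} = \frac{\frac{1}{528 - 1929} + 3408766}{1839187 - 2144603} = \frac{\frac{1}{-1401} + 3408766}{-305416} = \left(- \frac{1}{1401} + 3408766\right) \left(- \frac{1}{305416}\right) = \frac{4775681165}{1401} \left(- \frac{1}{305416}\right) = - \frac{4775681165}{427887816}$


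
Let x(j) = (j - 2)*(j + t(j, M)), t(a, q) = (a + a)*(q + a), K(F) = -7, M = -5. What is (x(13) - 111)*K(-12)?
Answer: -16240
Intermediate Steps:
t(a, q) = 2*a*(a + q) (t(a, q) = (2*a)*(a + q) = 2*a*(a + q))
x(j) = (-2 + j)*(j + 2*j*(-5 + j)) (x(j) = (j - 2)*(j + 2*j*(j - 5)) = (-2 + j)*(j + 2*j*(-5 + j)))
(x(13) - 111)*K(-12) = (13*(18 - 13*13 + 2*13²) - 111)*(-7) = (13*(18 - 169 + 2*169) - 111)*(-7) = (13*(18 - 169 + 338) - 111)*(-7) = (13*187 - 111)*(-7) = (2431 - 111)*(-7) = 2320*(-7) = -16240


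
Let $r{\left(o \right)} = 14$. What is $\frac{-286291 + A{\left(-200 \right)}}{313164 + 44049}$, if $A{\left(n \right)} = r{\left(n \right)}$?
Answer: $- \frac{286277}{357213} \approx -0.80142$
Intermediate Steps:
$A{\left(n \right)} = 14$
$\frac{-286291 + A{\left(-200 \right)}}{313164 + 44049} = \frac{-286291 + 14}{313164 + 44049} = - \frac{286277}{357213}$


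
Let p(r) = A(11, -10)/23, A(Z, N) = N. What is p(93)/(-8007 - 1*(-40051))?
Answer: -5/368506 ≈ -1.3568e-5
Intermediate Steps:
p(r) = -10/23
p(93)/(-8007 - 1*(-40051)) = -10/(23*(-8007 - 1*(-40051))) = -10/(23*(-8007 + 40051)) = -10/23/32044 = -10/23*1/32044 = -5/368506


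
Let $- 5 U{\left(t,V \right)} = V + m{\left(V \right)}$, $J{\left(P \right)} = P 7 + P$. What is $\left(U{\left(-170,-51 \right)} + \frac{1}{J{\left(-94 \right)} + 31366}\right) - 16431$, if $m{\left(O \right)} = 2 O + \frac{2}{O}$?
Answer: $- \frac{25606161829}{1561314} \approx -16400.0$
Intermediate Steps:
$J{\left(P \right)} = 8 P$ ($J{\left(P \right)} = 7 P + P = 8 P$)
$U{\left(t,V \right)} = - \frac{3 V}{5} - \frac{2}{5 V}$ ($U{\left(t,V \right)} = - \frac{V + \left(2 V + \frac{2}{V}\right)}{5} = - \frac{\frac{2}{V} + 3 V}{5} = - \frac{3 V}{5} - \frac{2}{5 V}$)
$\left(U{\left(-170,-51 \right)} + \frac{1}{J{\left(-94 \right)} + 31366}\right) - 16431 = \left(\frac{-2 - 3 \left(-51\right)^{2}}{5 \left(-51\right)} + \frac{1}{8 \left(-94\right) + 31366}\right) - 16431 = \left(\frac{1}{5} \left(- \frac{1}{51}\right) \left(-2 - 7803\right) + \frac{1}{-752 + 31366}\right) - 16431 = \left(\frac{1}{5} \left(- \frac{1}{51}\right) \left(-2 - 7803\right) + \frac{1}{30614}\right) - 16431 = \left(\frac{1}{5} \left(- \frac{1}{51}\right) \left(-7805\right) + \frac{1}{30614}\right) - 16431 = \left(\frac{1561}{51} + \frac{1}{30614}\right) - 16431 = \frac{47788505}{1561314} - 16431 = - \frac{25606161829}{1561314}$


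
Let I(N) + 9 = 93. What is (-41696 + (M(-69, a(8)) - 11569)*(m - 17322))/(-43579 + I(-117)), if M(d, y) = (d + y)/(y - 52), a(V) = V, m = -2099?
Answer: -9882968851/1913780 ≈ -5164.1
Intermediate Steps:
I(N) = 84 (I(N) = -9 + 93 = 84)
M(d, y) = (d + y)/(-52 + y)
(-41696 + (M(-69, a(8)) - 11569)*(m - 17322))/(-43579 + I(-117)) = (-41696 + ((-69 + 8)/(-52 + 8) - 11569)*(-2099 - 17322))/(-43579 + 84) = (-41696 + (-61/(-44) - 11569)*(-19421))/(-43495) = (-41696 + (-1/44*(-61) - 11569)*(-19421))*(-1/43495) = (-41696 + (61/44 - 11569)*(-19421))*(-1/43495) = (-41696 - 508975/44*(-19421))*(-1/43495) = (-41696 + 9884803475/44)*(-1/43495) = (9882968851/44)*(-1/43495) = -9882968851/1913780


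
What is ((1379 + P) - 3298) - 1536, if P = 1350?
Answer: -2105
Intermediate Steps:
((1379 + P) - 3298) - 1536 = ((1379 + 1350) - 3298) - 1536 = (2729 - 3298) - 1536 = -569 - 1536 = -2105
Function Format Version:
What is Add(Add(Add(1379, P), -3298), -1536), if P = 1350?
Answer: -2105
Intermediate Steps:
Add(Add(Add(1379, P), -3298), -1536) = Add(Add(Add(1379, 1350), -3298), -1536) = Add(Add(2729, -3298), -1536) = Add(-569, -1536) = -2105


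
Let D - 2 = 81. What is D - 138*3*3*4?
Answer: -4885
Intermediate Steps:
D = 83 (D = 2 + 81 = 83)
D - 138*3*3*4 = 83 - 138*3*3*4 = 83 - 1242*4 = 83 - 138*36 = 83 - 4968 = -4885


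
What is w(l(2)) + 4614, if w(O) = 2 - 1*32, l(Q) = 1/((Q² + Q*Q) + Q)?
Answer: 4584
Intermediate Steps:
l(Q) = 1/(Q + 2*Q²) (l(Q) = 1/((Q² + Q²) + Q) = 1/(2*Q² + Q) = 1/(Q + 2*Q²))
w(O) = -30 (w(O) = 2 - 32 = -30)
w(l(2)) + 4614 = -30 + 4614 = 4584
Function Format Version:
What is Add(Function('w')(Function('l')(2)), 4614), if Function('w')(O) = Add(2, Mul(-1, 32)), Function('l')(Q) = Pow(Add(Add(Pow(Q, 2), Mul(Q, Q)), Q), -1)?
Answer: 4584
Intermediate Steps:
Function('l')(Q) = Pow(Add(Q, Mul(2, Pow(Q, 2))), -1) (Function('l')(Q) = Pow(Add(Add(Pow(Q, 2), Pow(Q, 2)), Q), -1) = Pow(Add(Mul(2, Pow(Q, 2)), Q), -1) = Pow(Add(Q, Mul(2, Pow(Q, 2))), -1))
Function('w')(O) = -30 (Function('w')(O) = Add(2, -32) = -30)
Add(Function('w')(Function('l')(2)), 4614) = Add(-30, 4614) = 4584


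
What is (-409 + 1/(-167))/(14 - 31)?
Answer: 68304/2839 ≈ 24.059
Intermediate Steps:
(-409 + 1/(-167))/(14 - 31) = (-409 - 1/167)/(-17) = -68304/167*(-1/17) = 68304/2839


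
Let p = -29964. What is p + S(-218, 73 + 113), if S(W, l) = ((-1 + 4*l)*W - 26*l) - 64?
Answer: -196838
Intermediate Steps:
S(W, l) = -64 - 26*l + W*(-1 + 4*l) (S(W, l) = (W*(-1 + 4*l) - 26*l) - 64 = (-26*l + W*(-1 + 4*l)) - 64 = -64 - 26*l + W*(-1 + 4*l))
p + S(-218, 73 + 113) = -29964 + (-64 - 1*(-218) - 26*(73 + 113) + 4*(-218)*(73 + 113)) = -29964 + (-64 + 218 - 26*186 + 4*(-218)*186) = -29964 + (-64 + 218 - 4836 - 162192) = -29964 - 166874 = -196838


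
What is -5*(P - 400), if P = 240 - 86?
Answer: 1230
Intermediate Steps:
P = 154
-5*(P - 400) = -5*(154 - 400) = -5*(-246) = 1230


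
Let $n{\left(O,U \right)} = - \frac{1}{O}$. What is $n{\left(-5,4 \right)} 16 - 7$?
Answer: $- \frac{19}{5} \approx -3.8$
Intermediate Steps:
$n{\left(-5,4 \right)} 16 - 7 = - \frac{1}{-5} \cdot 16 - 7 = \left(-1\right) \left(- \frac{1}{5}\right) 16 - 7 = \frac{1}{5} \cdot 16 - 7 = \frac{16}{5} - 7 = - \frac{19}{5}$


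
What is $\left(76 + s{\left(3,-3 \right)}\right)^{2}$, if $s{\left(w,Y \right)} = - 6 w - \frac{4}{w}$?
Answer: $\frac{28900}{9} \approx 3211.1$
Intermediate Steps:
$\left(76 + s{\left(3,-3 \right)}\right)^{2} = \left(76 - \left(18 + \frac{4}{3}\right)\right)^{2} = \left(76 - \frac{58}{3}\right)^{2} = \left(\frac{170}{3}\right)^{2} = \frac{28900}{9}$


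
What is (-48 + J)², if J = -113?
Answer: 25921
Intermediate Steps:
(-48 + J)² = (-48 - 113)² = (-161)² = 25921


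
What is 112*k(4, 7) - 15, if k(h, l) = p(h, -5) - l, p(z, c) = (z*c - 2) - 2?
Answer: -3487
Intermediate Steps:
p(z, c) = -4 + c*z (p(z, c) = (c*z - 2) - 2 = (-2 + c*z) - 2 = -4 + c*z)
k(h, l) = -4 - l - 5*h (k(h, l) = (-4 - 5*h) - l = -4 - l - 5*h)
112*k(4, 7) - 15 = 112*(-4 - 1*7 - 5*4) - 15 = 112*(-4 - 7 - 20) - 15 = 112*(-31) - 15 = -3472 - 15 = -3487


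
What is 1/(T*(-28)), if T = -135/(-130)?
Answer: -13/378 ≈ -0.034392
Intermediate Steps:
T = 27/26 (T = -135*(-1/130) = 27/26 ≈ 1.0385)
1/(T*(-28)) = 1/((27/26)*(-28)) = 1/(-378/13) = -13/378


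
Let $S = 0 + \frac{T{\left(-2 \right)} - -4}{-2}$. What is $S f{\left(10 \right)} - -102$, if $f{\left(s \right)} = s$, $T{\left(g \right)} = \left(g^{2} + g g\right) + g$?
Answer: $52$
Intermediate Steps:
$T{\left(g \right)} = g + 2 g^{2}$ ($T{\left(g \right)} = \left(g^{2} + g^{2}\right) + g = 2 g^{2} + g = g + 2 g^{2}$)
$S = -5$ ($S = 0 + \frac{- 2 \left(1 + 2 \left(-2\right)\right) - -4}{-2} = 0 - \frac{- 2 \left(1 - 4\right) + 4}{2} = 0 - \frac{\left(-2\right) \left(-3\right) + 4}{2} = 0 - \frac{6 + 4}{2} = 0 - 5 = -5$)
$S f{\left(10 \right)} - -102 = \left(-5\right) 10 - -102 = -50 + 102 = 52$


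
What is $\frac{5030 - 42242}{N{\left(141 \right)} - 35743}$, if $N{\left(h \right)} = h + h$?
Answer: $\frac{37212}{35461} \approx 1.0494$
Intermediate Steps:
$N{\left(h \right)} = 2 h$
$\frac{5030 - 42242}{N{\left(141 \right)} - 35743} = \frac{5030 - 42242}{2 \cdot 141 - 35743} = - \frac{37212}{282 - 35743} = - \frac{37212}{-35461} = \left(-37212\right) \left(- \frac{1}{35461}\right) = \frac{37212}{35461}$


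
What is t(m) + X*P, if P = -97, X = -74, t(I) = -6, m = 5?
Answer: 7172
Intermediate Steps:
t(m) + X*P = -6 - 74*(-97) = -6 + 7178 = 7172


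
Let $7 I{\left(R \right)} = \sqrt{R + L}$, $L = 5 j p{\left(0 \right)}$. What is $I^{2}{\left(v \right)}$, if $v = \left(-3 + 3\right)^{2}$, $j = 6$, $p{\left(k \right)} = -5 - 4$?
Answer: $- \frac{270}{49} \approx -5.5102$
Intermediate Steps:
$p{\left(k \right)} = -9$ ($p{\left(k \right)} = -5 - 4 = -9$)
$v = 0$ ($v = 0^{2} = 0$)
$L = -270$ ($L = 5 \cdot 6 \left(-9\right) = 30 \left(-9\right) = -270$)
$I{\left(R \right)} = \frac{\sqrt{-270 + R}}{7}$ ($I{\left(R \right)} = \frac{\sqrt{R - 270}}{7} = \frac{\sqrt{-270 + R}}{7}$)
$I^{2}{\left(v \right)} = \left(\frac{\sqrt{-270 + 0}}{7}\right)^{2} = \left(\frac{\sqrt{-270}}{7}\right)^{2} = \left(\frac{3 i \sqrt{30}}{7}\right)^{2} = - \frac{270}{49}$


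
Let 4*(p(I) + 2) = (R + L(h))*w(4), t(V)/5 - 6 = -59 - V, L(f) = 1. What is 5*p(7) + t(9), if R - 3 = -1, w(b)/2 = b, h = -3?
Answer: -290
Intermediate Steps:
w(b) = 2*b
R = 2 (R = 3 - 1 = 2)
t(V) = -265 - 5*V (t(V) = 30 + 5*(-59 - V) = 30 + (-295 - 5*V) = -265 - 5*V)
p(I) = 4 (p(I) = -2 + ((2 + 1)*(2*4))/4 = -2 + (3*8)/4 = -2 + (¼)*24 = -2 + 6 = 4)
5*p(7) + t(9) = 5*4 + (-265 - 5*9) = 20 + (-265 - 45) = 20 - 310 = -290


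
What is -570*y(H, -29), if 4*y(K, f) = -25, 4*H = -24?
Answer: 7125/2 ≈ 3562.5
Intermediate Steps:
H = -6 (H = (¼)*(-24) = -6)
y(K, f) = -25/4 (y(K, f) = (¼)*(-25) = -25/4)
-570*y(H, -29) = -570*(-25/4) = 7125/2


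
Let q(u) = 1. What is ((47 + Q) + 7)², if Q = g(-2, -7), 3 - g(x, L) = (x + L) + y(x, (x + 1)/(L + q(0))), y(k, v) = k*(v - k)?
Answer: 44521/9 ≈ 4946.8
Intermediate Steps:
g(x, L) = 3 - L - x - x*(-x + (1 + x)/(1 + L)) (g(x, L) = 3 - ((x + L) + x*((x + 1)/(L + 1) - x)) = 3 - ((L + x) + x*((1 + x)/(1 + L) - x)) = 3 - ((L + x) + x*(-x + (1 + x)/(1 + L))) = 3 - (L + x + x*(-x + (1 + x)/(1 + L))) = 3 + (-L - x - x*(-x + (1 + x)/(1 + L))) = 3 - L - x - x*(-x + (1 + x)/(1 + L)))
Q = 49/3 (Q = (-2*(-1 - 1*(-2) - 2*(1 - 7)) + (1 - 7)*(3 - 1*(-7) - 1*(-2)))/(1 - 7) = (-2*(-1 + 2 - 2*(-6)) - 6*(3 + 7 + 2))/(-6) = -(-2*(-1 + 2 + 12) - 6*12)/6 = -(-2*13 - 72)/6 = -(-26 - 72)/6 = -⅙*(-98) = 49/3 ≈ 16.333)
((47 + Q) + 7)² = ((47 + 49/3) + 7)² = (190/3 + 7)² = (211/3)² = 44521/9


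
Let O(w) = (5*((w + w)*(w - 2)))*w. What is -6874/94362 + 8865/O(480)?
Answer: -84106468543/1154688921600 ≈ -0.072839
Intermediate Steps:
O(w) = 10*w²*(-2 + w) (O(w) = (5*((2*w)*(-2 + w)))*w = (5*(2*w*(-2 + w)))*w = (10*w*(-2 + w))*w = 10*w²*(-2 + w))
-6874/94362 + 8865/O(480) = -6874/94362 + 8865/((10*480²*(-2 + 480))) = -6874*1/94362 + 8865/((10*230400*478)) = -3437/47181 + 8865/1101312000 = -3437/47181 + 8865*(1/1101312000) = -3437/47181 + 197/24473600 = -84106468543/1154688921600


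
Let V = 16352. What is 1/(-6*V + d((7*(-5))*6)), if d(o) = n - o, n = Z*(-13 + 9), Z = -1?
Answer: -1/97898 ≈ -1.0215e-5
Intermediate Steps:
n = 4 (n = -(-13 + 9) = -1*(-4) = 4)
d(o) = 4 - o
1/(-6*V + d((7*(-5))*6)) = 1/(-6*16352 + (4 - 7*(-5)*6)) = 1/(-98112 + (4 - (-35)*6)) = 1/(-98112 + (4 - 1*(-210))) = 1/(-98112 + (4 + 210)) = 1/(-98112 + 214) = 1/(-97898) = -1/97898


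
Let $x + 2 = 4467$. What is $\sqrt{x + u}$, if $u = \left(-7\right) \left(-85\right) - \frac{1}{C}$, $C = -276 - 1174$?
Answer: $\frac{\sqrt{425546058}}{290} \approx 71.134$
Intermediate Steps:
$C = -1450$
$x = 4465$ ($x = -2 + 4467 = 4465$)
$u = \frac{862751}{1450}$ ($u = \left(-7\right) \left(-85\right) - \frac{1}{-1450} = 595 - - \frac{1}{1450} = 595 + \frac{1}{1450} = \frac{862751}{1450} \approx 595.0$)
$\sqrt{x + u} = \sqrt{4465 + \frac{862751}{1450}} = \sqrt{\frac{7337001}{1450}} = \frac{\sqrt{425546058}}{290}$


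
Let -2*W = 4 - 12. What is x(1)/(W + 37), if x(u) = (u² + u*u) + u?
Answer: 3/41 ≈ 0.073171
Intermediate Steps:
x(u) = u + 2*u² (x(u) = (u² + u²) + u = 2*u² + u = u + 2*u²)
W = 4 (W = -(4 - 12)/2 = -½*(-8) = 4)
x(1)/(W + 37) = (1*(1 + 2*1))/(4 + 37) = (1*(1 + 2))/41 = (1*3)*(1/41) = 3*(1/41) = 3/41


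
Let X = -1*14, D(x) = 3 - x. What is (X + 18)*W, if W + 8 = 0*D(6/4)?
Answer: -32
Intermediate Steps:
X = -14
W = -8 (W = -8 + 0*(3 - 6/4) = -8 + 0*(3 - 1*3/2) = -8 + 0*(3 - 3/2) = -8 + 0*(3/2) = -8 + 0 = -8)
(X + 18)*W = (-14 + 18)*(-8) = 4*(-8) = -32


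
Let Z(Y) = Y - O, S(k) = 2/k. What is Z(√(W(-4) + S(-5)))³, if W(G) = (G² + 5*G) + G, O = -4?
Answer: (20 + I*√210)³/125 ≈ -36.8 + 114.77*I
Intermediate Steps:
W(G) = G² + 6*G
Z(Y) = 4 + Y (Z(Y) = Y - 1*(-4) = Y + 4 = 4 + Y)
Z(√(W(-4) + S(-5)))³ = (4 + √(-4*(6 - 4) + 2/(-5)))³ = (4 + √(-4*2 + 2*(-⅕)))³ = (4 + √(-8 - ⅖))³ = (4 + √(-42/5))³ = (4 + I*√210/5)³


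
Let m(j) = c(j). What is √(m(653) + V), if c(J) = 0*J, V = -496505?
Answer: I*√496505 ≈ 704.63*I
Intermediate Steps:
c(J) = 0
m(j) = 0
√(m(653) + V) = √(0 - 496505) = √(-496505) = I*√496505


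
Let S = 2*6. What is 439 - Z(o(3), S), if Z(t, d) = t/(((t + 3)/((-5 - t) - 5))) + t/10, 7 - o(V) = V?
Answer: 2233/5 ≈ 446.60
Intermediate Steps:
o(V) = 7 - V
S = 12
Z(t, d) = t/10 + t*(-10 - t)/(3 + t) (Z(t, d) = t/(((3 + t)/(-10 - t))) + t*(⅒) = t/(((3 + t)/(-10 - t))) + t/10 = t*((-10 - t)/(3 + t)) + t/10 = t*(-10 - t)/(3 + t) + t/10 = t/10 + t*(-10 - t)/(3 + t))
439 - Z(o(3), S) = 439 - (-1)*(7 - 1*3)*(97 + 9*(7 - 1*3))/(30 + 10*(7 - 1*3)) = 439 - (-1)*(7 - 3)*(97 + 9*(7 - 3))/(30 + 10*(7 - 3)) = 439 - (-1)*4*(97 + 9*4)/(30 + 10*4) = 439 - (-1)*4*(97 + 36)/(30 + 40) = 439 - (-1)*4*133/70 = 439 - 1*(-38/5) = 439 + 38/5 = 2233/5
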